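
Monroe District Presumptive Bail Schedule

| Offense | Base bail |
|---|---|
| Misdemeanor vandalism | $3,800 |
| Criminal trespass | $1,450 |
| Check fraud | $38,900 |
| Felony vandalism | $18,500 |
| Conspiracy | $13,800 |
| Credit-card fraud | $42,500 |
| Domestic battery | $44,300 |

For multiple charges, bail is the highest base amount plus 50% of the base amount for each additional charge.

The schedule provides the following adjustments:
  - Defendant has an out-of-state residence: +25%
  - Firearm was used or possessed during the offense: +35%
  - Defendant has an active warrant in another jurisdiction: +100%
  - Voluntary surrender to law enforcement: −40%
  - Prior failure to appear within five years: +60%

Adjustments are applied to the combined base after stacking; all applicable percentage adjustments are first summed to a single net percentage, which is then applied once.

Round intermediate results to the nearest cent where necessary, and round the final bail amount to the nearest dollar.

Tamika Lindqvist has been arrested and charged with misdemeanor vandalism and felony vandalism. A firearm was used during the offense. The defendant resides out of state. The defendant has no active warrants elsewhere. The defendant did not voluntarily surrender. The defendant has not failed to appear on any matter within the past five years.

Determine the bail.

Base amounts from the schedule: misdemeanor vandalism $3,800; felony vandalism $18,500.
Stacking rule: highest base plus 50% of each additional charge. Highest is felony vandalism at $18,500. Additional: $3,800 × 50% = $1,900. Combined base = $18,500 + $1,900 = $20,400.
Net percentage adjustment: +25% +35% = +60%. $20,400 × 1.6 = $32,640.

$32,640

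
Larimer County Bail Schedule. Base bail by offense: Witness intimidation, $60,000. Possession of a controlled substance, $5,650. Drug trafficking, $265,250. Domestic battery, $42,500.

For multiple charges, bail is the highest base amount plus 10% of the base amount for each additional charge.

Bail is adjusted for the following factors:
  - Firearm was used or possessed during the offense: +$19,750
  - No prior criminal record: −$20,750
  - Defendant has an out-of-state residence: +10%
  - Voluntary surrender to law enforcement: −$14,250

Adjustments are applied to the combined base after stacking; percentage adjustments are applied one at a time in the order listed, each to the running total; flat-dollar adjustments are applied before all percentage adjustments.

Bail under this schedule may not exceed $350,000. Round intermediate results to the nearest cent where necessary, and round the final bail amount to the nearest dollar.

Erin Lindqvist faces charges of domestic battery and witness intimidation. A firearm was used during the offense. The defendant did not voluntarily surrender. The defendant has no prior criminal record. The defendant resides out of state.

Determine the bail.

Base amounts from the schedule: domestic battery $42,500; witness intimidation $60,000.
Stacking rule: highest base plus 10% of each additional charge. Highest is witness intimidation at $60,000. Additional: $42,500 × 10% = $4,250. Combined base = $60,000 + $4,250 = $64,250.
Firearm was used or possessed during the offense (+$19,750 flat): $64,250 + $19,750 = $84,000.
No prior criminal record (−$20,750 flat): $84,000 − $20,750 = $63,250.
Defendant has an out-of-state residence (+10%): $63,250 × 1.1 = $69,575.
$69,575 is within the $350,000 maximum.

$69,575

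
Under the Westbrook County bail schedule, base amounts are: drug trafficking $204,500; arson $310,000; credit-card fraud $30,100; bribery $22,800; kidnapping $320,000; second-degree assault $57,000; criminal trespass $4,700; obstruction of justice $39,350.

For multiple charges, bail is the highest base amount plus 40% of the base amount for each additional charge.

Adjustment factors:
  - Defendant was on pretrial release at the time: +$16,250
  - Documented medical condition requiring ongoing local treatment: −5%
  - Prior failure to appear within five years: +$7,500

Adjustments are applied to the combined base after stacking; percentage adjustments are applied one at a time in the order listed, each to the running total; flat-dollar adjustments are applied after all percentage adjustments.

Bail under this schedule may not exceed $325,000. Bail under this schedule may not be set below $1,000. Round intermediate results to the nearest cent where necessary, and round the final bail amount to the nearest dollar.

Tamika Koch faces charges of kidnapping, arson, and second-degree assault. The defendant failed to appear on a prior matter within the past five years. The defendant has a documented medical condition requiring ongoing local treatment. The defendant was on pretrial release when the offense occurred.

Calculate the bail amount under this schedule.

$325,000

Base amounts from the schedule: kidnapping $320,000; arson $310,000; second-degree assault $57,000.
Stacking rule: highest base plus 40% of each additional charge. Highest is kidnapping at $320,000. Additional: $310,000 × 40% = $124,000; $57,000 × 40% = $22,800. Combined base = $320,000 + $146,800 = $466,800.
Documented medical condition requiring ongoing local treatment (−5%): $466,800 × 0.95 = $443,460.
Defendant was on pretrial release at the time (+$16,250 flat): $443,460 + $16,250 = $459,710.
Prior failure to appear within five years (+$7,500 flat): $459,710 + $7,500 = $467,210.
Result $467,210 exceeds the maximum of $325,000; bail is capped at $325,000.
$325,000 is at or above the $1,000 minimum.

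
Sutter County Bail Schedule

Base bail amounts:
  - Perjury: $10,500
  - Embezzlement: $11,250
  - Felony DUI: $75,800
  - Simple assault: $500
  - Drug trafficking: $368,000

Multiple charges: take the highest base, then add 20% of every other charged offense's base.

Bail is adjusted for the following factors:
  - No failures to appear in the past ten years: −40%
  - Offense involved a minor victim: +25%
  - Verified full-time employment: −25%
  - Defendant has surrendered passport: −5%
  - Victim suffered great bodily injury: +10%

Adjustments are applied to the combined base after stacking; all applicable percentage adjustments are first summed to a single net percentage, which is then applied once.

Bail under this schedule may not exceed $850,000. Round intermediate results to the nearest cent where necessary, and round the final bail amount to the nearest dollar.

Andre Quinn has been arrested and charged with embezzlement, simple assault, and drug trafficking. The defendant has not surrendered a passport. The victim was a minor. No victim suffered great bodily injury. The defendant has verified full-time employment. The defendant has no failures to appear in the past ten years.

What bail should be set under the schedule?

Base amounts from the schedule: embezzlement $11,250; simple assault $500; drug trafficking $368,000.
Stacking rule: highest base plus 20% of each additional charge. Highest is drug trafficking at $368,000. Additional: $11,250 × 20% = $2,250; $500 × 20% = $100. Combined base = $368,000 + $2,350 = $370,350.
Net percentage adjustment: −40% +25% −25% = −40%. $370,350 × 0.6 = $222,210.
$222,210 is within the $850,000 maximum.

$222,210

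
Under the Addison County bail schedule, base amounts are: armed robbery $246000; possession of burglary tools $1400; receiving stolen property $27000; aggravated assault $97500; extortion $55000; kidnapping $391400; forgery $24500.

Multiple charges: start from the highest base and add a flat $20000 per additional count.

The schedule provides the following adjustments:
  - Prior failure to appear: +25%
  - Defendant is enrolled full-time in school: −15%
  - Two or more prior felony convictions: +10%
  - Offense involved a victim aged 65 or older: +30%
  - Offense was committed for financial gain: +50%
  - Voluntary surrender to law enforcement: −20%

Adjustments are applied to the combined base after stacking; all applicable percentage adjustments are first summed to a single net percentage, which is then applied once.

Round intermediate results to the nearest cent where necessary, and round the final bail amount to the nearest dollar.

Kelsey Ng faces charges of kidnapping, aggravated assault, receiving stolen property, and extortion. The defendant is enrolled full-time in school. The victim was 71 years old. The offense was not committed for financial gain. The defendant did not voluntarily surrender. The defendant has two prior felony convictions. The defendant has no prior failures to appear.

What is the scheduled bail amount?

Base amounts from the schedule: kidnapping $391400; aggravated assault $97500; receiving stolen property $27000; extortion $55000.
Stacking rule: highest base plus $20000 per additional charge. Highest is kidnapping at $391400; 3 additional charges → +$60000. Combined base = $451400.
Net percentage adjustment: −15% +10% +30% = +25%. $451400 × 1.25 = $564250.

$564250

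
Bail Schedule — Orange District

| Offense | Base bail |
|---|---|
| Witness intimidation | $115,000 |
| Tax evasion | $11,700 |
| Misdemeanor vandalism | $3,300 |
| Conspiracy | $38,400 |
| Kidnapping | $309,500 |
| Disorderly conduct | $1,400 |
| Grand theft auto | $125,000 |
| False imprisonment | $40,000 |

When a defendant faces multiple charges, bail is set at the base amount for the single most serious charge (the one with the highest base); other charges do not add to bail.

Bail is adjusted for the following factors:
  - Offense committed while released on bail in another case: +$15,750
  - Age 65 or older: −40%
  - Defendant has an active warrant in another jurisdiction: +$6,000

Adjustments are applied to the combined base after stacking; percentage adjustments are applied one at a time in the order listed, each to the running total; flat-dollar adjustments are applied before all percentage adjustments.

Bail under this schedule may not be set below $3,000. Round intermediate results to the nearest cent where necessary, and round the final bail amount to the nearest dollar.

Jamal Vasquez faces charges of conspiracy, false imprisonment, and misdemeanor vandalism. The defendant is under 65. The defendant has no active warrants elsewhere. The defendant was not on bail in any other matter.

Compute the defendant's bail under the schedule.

$40,000

Base amounts from the schedule: conspiracy $38,400; false imprisonment $40,000; misdemeanor vandalism $3,300.
Stacking rule: use the highest base only. Highest is false imprisonment at $40,000. Combined base = $40,000.
No adjustment factors apply to this defendant.
$40,000 is at or above the $3,000 minimum.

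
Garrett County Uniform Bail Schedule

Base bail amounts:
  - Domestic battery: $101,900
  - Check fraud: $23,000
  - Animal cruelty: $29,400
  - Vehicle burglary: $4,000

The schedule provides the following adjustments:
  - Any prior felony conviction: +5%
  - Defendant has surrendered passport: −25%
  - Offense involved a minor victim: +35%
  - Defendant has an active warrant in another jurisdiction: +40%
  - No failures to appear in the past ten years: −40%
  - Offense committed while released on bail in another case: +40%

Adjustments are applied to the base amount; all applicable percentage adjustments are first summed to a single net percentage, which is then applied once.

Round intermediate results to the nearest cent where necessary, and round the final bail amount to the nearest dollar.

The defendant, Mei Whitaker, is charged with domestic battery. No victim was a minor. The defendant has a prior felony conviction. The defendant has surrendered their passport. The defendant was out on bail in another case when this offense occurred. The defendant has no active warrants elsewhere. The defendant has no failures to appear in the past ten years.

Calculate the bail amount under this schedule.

Base amounts from the schedule: domestic battery $101,900.
Single charge. Combined base = $101,900.
Net percentage adjustment: +5% −25% −40% +40% = −20%. $101,900 × 0.8 = $81,520.

$81,520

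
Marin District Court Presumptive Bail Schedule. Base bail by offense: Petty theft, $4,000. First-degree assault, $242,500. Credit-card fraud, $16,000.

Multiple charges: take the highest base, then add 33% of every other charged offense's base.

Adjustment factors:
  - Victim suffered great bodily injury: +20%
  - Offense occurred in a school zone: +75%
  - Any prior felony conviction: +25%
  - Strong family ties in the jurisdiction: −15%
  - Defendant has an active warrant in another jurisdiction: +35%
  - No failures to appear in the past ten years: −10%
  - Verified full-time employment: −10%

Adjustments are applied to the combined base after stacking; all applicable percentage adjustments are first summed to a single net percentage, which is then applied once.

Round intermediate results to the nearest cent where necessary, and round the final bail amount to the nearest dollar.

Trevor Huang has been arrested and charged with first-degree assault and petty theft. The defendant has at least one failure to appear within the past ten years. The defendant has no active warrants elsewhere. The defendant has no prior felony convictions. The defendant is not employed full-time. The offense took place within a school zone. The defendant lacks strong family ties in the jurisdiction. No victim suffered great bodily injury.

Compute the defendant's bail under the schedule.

Base amounts from the schedule: first-degree assault $242,500; petty theft $4,000.
Stacking rule: highest base plus 33% of each additional charge. Highest is first-degree assault at $242,500. Additional: $4,000 × 33% = $1,320. Combined base = $242,500 + $1,320 = $243,820.
Offense occurred in a school zone (+75%): $243,820 × 1.75 = $426,685.

$426,685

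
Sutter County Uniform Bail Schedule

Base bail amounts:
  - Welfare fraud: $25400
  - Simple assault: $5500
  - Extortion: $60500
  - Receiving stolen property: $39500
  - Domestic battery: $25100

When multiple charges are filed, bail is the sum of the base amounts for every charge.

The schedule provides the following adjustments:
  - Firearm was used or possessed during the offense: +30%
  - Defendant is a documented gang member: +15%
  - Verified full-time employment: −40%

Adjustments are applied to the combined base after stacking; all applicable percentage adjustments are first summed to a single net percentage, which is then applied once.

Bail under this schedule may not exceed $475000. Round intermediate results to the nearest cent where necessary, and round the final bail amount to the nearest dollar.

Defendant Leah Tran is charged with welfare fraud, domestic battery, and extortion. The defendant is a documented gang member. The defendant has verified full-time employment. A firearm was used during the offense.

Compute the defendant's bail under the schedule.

$116550

Base amounts from the schedule: welfare fraud $25400; domestic battery $25100; extortion $60500.
Stacking rule: sum of all bases. $25400 + $25100 + $60500 = $111000.
Net percentage adjustment: +30% +15% −40% = +5%. $111000 × 1.05 = $116550.
$116550 is within the $475000 maximum.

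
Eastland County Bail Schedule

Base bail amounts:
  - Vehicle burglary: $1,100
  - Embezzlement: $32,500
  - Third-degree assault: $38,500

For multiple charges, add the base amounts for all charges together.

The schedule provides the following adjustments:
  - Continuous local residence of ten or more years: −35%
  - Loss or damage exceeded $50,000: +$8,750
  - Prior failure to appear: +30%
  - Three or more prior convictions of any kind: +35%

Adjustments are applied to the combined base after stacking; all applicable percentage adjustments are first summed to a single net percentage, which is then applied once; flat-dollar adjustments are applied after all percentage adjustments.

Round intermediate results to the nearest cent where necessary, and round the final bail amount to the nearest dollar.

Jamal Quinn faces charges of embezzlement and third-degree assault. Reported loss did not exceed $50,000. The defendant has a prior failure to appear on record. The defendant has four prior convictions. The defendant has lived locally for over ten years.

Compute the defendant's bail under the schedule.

Base amounts from the schedule: embezzlement $32,500; third-degree assault $38,500.
Stacking rule: sum of all bases. $32,500 + $38,500 = $71,000.
Net percentage adjustment: −35% +30% +35% = +30%. $71,000 × 1.3 = $92,300.

$92,300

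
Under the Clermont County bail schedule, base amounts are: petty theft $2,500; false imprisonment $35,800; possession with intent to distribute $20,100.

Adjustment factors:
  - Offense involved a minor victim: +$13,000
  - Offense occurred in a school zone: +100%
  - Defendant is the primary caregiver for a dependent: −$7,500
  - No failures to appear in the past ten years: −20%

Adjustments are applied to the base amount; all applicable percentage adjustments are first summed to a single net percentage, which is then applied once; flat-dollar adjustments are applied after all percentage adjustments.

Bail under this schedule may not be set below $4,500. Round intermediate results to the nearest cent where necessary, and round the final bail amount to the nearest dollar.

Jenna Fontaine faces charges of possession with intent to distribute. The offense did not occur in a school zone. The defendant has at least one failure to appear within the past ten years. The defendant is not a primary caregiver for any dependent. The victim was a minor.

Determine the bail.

$33,100

Base amounts from the schedule: possession with intent to distribute $20,100.
Single charge. Combined base = $20,100.
Offense involved a minor victim (+$13,000 flat): $20,100 + $13,000 = $33,100.
$33,100 is at or above the $4,500 minimum.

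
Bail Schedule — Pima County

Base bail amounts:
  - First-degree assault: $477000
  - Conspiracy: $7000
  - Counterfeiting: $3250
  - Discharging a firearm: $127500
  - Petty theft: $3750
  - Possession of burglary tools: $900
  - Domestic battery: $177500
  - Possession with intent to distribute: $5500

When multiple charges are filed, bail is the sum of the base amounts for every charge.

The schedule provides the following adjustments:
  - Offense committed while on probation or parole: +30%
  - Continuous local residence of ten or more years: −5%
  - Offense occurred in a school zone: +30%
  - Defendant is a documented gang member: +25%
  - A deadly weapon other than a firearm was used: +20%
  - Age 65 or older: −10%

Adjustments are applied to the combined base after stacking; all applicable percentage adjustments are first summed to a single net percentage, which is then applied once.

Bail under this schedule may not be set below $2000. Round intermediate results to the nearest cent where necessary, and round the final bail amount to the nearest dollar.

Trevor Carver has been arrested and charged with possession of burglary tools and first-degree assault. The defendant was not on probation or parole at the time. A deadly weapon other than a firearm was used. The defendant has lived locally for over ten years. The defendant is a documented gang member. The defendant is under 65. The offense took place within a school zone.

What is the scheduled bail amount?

$812430

Base amounts from the schedule: possession of burglary tools $900; first-degree assault $477000.
Stacking rule: sum of all bases. $900 + $477000 = $477900.
Net percentage adjustment: −5% +30% +25% +20% = +70%. $477900 × 1.7 = $812430.
$812430 is at or above the $2000 minimum.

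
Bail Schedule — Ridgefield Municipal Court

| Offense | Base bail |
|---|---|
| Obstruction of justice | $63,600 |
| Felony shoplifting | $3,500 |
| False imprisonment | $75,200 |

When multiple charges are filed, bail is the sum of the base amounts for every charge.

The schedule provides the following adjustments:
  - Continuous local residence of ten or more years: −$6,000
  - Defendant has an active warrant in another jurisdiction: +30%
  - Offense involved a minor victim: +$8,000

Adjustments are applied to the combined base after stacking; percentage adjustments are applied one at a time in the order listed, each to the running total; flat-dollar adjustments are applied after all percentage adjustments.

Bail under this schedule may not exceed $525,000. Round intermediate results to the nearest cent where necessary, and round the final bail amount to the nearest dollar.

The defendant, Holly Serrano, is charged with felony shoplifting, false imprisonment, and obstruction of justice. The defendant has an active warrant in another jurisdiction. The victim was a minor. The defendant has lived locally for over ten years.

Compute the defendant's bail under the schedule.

Base amounts from the schedule: felony shoplifting $3,500; false imprisonment $75,200; obstruction of justice $63,600.
Stacking rule: sum of all bases. $3,500 + $75,200 + $63,600 = $142,300.
Defendant has an active warrant in another jurisdiction (+30%): $142,300 × 1.3 = $184,990.
Continuous local residence of ten or more years (−$6,000 flat): $184,990 − $6,000 = $178,990.
Offense involved a minor victim (+$8,000 flat): $178,990 + $8,000 = $186,990.
$186,990 is within the $525,000 maximum.

$186,990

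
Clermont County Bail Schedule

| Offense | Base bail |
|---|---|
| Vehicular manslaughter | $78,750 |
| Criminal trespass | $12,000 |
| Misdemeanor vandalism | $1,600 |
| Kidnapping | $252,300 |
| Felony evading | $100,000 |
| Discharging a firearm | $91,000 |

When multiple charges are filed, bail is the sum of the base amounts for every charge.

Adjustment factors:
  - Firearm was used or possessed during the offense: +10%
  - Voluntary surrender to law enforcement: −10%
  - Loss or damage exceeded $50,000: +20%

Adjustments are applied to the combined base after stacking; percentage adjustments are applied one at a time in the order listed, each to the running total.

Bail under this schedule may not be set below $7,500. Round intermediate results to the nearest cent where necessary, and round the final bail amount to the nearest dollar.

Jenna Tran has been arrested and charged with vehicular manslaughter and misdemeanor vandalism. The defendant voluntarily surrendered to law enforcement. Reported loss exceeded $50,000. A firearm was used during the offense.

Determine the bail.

Base amounts from the schedule: vehicular manslaughter $78,750; misdemeanor vandalism $1,600.
Stacking rule: sum of all bases. $78,750 + $1,600 = $80,350.
Firearm was used or possessed during the offense (+10%): $80,350 × 1.1 = $88,385.
Voluntary surrender to law enforcement (−10%): $88,385 × 0.9 = $79,546.50.
Loss or damage exceeded $50,000 (+20%): $79,546.50 × 1.2 = $95,455.80.
$95,455.80 is at or above the $7,500 minimum.
Rounded to the nearest dollar: $95,456.

$95,456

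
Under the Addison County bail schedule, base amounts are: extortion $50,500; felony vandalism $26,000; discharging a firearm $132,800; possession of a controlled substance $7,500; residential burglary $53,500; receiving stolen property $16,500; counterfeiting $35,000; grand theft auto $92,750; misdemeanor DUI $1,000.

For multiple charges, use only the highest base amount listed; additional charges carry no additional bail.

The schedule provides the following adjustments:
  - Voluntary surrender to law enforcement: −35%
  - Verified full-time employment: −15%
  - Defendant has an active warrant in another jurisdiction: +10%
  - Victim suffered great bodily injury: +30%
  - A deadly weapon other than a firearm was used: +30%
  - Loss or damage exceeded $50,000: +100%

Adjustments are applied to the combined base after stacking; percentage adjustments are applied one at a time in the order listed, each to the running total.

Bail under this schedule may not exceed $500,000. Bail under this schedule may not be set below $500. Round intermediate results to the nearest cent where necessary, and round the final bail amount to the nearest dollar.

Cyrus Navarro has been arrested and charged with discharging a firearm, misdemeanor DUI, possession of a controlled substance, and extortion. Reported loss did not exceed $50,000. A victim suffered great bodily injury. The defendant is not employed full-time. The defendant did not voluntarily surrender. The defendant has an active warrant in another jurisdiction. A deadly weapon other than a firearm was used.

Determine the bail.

Base amounts from the schedule: discharging a firearm $132,800; misdemeanor DUI $1,000; possession of a controlled substance $7,500; extortion $50,500.
Stacking rule: use the highest base only. Highest is discharging a firearm at $132,800. Combined base = $132,800.
Defendant has an active warrant in another jurisdiction (+10%): $132,800 × 1.1 = $146,080.
Victim suffered great bodily injury (+30%): $146,080 × 1.3 = $189,904.
A deadly weapon other than a firearm was used (+30%): $189,904 × 1.3 = $246,875.20.
$246,875.20 is within the $500,000 maximum.
$246,875.20 is at or above the $500 minimum.
Rounded to the nearest dollar: $246,875.

$246,875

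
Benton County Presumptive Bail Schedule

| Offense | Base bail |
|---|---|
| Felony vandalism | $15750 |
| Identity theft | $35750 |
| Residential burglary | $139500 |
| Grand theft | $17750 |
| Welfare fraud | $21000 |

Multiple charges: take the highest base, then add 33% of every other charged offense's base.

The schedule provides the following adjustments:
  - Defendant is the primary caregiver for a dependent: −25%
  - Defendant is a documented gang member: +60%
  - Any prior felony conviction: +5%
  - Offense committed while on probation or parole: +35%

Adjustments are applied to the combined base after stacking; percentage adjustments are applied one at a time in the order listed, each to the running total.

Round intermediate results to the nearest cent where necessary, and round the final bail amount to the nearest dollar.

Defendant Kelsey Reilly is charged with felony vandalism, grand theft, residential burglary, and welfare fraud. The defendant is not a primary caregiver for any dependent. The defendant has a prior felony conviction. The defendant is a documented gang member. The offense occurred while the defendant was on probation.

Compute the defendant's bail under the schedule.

$357176

Base amounts from the schedule: felony vandalism $15750; grand theft $17750; residential burglary $139500; welfare fraud $21000.
Stacking rule: highest base plus 33% of each additional charge. Highest is residential burglary at $139500. Additional: $15750 × 33% = $5197.50; $17750 × 33% = $5857.50; $21000 × 33% = $6930. Combined base = $139500 + $17985 = $157485.
Defendant is a documented gang member (+60%): $157485 × 1.6 = $251976.
Any prior felony conviction (+5%): $251976 × 1.05 = $264574.80.
Offense committed while on probation or parole (+35%): $264574.80 × 1.35 = $357175.98.
Rounded to the nearest dollar: $357176.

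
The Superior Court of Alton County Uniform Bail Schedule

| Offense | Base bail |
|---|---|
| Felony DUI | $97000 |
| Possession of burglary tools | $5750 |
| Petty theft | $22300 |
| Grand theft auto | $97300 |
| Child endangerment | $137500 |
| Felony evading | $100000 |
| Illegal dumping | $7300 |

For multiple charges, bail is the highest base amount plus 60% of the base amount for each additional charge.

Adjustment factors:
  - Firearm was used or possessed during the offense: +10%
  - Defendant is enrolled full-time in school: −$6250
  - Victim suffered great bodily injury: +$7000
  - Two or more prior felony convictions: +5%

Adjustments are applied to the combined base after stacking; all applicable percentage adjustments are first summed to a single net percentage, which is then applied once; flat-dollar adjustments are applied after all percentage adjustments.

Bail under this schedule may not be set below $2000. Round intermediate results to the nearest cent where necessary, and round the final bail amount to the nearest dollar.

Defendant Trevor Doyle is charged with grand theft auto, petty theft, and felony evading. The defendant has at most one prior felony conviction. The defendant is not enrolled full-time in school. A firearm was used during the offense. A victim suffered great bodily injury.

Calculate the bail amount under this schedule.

$195936

Base amounts from the schedule: grand theft auto $97300; petty theft $22300; felony evading $100000.
Stacking rule: highest base plus 60% of each additional charge. Highest is felony evading at $100000. Additional: $97300 × 60% = $58380; $22300 × 60% = $13380. Combined base = $100000 + $71760 = $171760.
Firearm was used or possessed during the offense (+10%): $171760 × 1.1 = $188936.
Victim suffered great bodily injury (+$7000 flat): $188936 + $7000 = $195936.
$195936 is at or above the $2000 minimum.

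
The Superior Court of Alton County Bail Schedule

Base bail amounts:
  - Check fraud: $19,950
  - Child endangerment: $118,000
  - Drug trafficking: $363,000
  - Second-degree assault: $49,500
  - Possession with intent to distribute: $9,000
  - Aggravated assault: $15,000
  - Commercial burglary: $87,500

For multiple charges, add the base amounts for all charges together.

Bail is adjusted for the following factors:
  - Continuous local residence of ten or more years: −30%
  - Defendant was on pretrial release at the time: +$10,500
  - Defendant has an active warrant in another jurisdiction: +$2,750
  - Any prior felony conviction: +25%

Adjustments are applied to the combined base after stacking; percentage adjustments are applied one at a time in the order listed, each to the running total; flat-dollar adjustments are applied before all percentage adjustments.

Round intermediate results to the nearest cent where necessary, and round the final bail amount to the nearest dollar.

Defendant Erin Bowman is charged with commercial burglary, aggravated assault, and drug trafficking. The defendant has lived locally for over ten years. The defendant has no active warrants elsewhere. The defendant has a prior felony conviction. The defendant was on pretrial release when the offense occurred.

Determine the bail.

Base amounts from the schedule: commercial burglary $87,500; aggravated assault $15,000; drug trafficking $363,000.
Stacking rule: sum of all bases. $87,500 + $15,000 + $363,000 = $465,500.
Defendant was on pretrial release at the time (+$10,500 flat): $465,500 + $10,500 = $476,000.
Continuous local residence of ten or more years (−30%): $476,000 × 0.7 = $333,200.
Any prior felony conviction (+25%): $333,200 × 1.25 = $416,500.

$416,500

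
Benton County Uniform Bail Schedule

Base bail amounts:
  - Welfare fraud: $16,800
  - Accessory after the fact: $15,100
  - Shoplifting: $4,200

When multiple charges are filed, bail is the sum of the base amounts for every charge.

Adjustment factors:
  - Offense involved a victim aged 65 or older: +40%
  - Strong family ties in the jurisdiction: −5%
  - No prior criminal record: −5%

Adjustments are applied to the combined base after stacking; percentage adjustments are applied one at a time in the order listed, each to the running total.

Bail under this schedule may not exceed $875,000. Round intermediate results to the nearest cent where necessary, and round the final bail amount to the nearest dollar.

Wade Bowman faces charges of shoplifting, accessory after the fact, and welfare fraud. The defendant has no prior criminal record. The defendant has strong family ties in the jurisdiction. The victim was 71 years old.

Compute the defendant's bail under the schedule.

$45,612

Base amounts from the schedule: shoplifting $4,200; accessory after the fact $15,100; welfare fraud $16,800.
Stacking rule: sum of all bases. $4,200 + $15,100 + $16,800 = $36,100.
Offense involved a victim aged 65 or older (+40%): $36,100 × 1.4 = $50,540.
Strong family ties in the jurisdiction (−5%): $50,540 × 0.95 = $48,013.
No prior criminal record (−5%): $48,013 × 0.95 = $45,612.35.
$45,612.35 is within the $875,000 maximum.
Rounded to the nearest dollar: $45,612.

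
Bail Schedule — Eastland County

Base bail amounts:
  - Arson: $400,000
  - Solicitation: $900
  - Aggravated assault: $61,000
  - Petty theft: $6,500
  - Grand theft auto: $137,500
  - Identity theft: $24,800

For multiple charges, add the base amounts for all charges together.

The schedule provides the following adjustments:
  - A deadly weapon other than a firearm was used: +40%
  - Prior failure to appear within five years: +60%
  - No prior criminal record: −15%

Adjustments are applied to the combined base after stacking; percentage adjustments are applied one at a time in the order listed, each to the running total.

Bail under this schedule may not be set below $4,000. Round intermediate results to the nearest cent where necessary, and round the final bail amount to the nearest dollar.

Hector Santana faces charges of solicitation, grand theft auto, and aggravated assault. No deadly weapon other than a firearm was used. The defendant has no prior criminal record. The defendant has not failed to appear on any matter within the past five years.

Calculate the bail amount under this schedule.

Base amounts from the schedule: solicitation $900; grand theft auto $137,500; aggravated assault $61,000.
Stacking rule: sum of all bases. $900 + $137,500 + $61,000 = $199,400.
No prior criminal record (−15%): $199,400 × 0.85 = $169,490.
$169,490 is at or above the $4,000 minimum.

$169,490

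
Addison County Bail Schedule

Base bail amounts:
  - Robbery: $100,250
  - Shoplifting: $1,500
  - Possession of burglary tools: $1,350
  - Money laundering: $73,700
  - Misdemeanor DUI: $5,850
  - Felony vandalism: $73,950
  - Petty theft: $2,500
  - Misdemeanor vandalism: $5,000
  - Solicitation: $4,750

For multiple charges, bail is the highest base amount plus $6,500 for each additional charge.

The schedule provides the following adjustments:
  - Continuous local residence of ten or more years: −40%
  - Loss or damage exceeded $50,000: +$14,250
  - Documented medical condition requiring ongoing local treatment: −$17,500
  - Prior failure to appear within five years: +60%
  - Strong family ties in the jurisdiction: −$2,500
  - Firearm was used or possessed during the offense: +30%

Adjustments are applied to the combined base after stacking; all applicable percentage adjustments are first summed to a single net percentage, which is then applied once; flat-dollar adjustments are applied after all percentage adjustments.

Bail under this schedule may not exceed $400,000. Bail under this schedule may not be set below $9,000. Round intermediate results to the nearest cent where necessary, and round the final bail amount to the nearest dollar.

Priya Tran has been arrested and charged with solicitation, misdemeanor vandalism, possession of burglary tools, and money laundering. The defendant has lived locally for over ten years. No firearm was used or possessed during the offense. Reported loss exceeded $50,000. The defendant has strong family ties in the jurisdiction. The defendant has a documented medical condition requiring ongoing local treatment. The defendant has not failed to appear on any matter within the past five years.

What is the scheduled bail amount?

$50,170

Base amounts from the schedule: solicitation $4,750; misdemeanor vandalism $5,000; possession of burglary tools $1,350; money laundering $73,700.
Stacking rule: highest base plus $6,500 per additional charge. Highest is money laundering at $73,700; 3 additional charges → +$19,500. Combined base = $93,200.
Continuous local residence of ten or more years (−40%): $93,200 × 0.6 = $55,920.
Loss or damage exceeded $50,000 (+$14,250 flat): $55,920 + $14,250 = $70,170.
Documented medical condition requiring ongoing local treatment (−$17,500 flat): $70,170 − $17,500 = $52,670.
Strong family ties in the jurisdiction (−$2,500 flat): $52,670 − $2,500 = $50,170.
$50,170 is within the $400,000 maximum.
$50,170 is at or above the $9,000 minimum.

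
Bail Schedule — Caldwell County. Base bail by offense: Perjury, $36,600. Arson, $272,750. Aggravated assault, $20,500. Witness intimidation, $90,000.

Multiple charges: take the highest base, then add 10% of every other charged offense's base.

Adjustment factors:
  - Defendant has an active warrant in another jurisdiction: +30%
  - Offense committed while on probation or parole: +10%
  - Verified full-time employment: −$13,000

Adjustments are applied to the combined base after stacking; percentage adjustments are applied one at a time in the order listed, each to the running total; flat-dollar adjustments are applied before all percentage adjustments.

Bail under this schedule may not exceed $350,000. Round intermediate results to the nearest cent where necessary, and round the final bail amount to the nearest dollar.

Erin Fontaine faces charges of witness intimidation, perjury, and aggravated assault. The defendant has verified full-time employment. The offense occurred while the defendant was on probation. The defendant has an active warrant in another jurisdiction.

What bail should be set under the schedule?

Base amounts from the schedule: witness intimidation $90,000; perjury $36,600; aggravated assault $20,500.
Stacking rule: highest base plus 10% of each additional charge. Highest is witness intimidation at $90,000. Additional: $36,600 × 10% = $3,660; $20,500 × 10% = $2,050. Combined base = $90,000 + $5,710 = $95,710.
Verified full-time employment (−$13,000 flat): $95,710 − $13,000 = $82,710.
Defendant has an active warrant in another jurisdiction (+30%): $82,710 × 1.3 = $107,523.
Offense committed while on probation or parole (+10%): $107,523 × 1.1 = $118,275.30.
$118,275.30 is within the $350,000 maximum.
Rounded to the nearest dollar: $118,275.

$118,275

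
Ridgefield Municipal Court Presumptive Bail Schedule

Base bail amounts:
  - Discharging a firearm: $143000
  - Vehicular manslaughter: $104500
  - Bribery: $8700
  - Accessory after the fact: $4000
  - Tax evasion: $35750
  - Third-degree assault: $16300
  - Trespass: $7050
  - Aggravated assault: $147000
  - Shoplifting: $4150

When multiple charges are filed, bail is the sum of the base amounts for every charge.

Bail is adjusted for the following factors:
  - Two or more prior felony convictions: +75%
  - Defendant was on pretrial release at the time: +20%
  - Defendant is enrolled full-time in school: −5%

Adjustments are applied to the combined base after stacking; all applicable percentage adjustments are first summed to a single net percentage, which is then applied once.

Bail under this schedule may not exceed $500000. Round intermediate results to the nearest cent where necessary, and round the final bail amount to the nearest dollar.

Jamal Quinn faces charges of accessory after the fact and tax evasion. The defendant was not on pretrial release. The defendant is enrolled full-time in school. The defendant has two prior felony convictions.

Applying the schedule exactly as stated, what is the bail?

$67575

Base amounts from the schedule: accessory after the fact $4000; tax evasion $35750.
Stacking rule: sum of all bases. $4000 + $35750 = $39750.
Net percentage adjustment: +75% −5% = +70%. $39750 × 1.7 = $67575.
$67575 is within the $500000 maximum.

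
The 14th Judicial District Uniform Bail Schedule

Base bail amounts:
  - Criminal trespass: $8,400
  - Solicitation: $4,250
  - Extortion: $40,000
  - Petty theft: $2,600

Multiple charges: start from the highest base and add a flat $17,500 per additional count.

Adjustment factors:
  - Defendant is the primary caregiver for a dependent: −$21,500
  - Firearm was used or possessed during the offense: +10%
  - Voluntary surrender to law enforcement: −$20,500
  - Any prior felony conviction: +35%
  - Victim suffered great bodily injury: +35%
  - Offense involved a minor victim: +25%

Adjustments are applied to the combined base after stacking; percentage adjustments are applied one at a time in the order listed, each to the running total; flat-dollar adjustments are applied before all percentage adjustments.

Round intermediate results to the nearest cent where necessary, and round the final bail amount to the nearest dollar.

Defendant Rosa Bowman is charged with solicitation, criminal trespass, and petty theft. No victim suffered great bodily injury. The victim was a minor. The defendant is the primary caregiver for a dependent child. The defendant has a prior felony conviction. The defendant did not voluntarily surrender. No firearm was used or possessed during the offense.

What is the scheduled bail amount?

$36,956

Base amounts from the schedule: solicitation $4,250; criminal trespass $8,400; petty theft $2,600.
Stacking rule: highest base plus $17,500 per additional charge. Highest is criminal trespass at $8,400; 2 additional charges → +$35,000. Combined base = $43,400.
Defendant is the primary caregiver for a dependent (−$21,500 flat): $43,400 − $21,500 = $21,900.
Any prior felony conviction (+35%): $21,900 × 1.35 = $29,565.
Offense involved a minor victim (+25%): $29,565 × 1.25 = $36,956.25.
Rounded to the nearest dollar: $36,956.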